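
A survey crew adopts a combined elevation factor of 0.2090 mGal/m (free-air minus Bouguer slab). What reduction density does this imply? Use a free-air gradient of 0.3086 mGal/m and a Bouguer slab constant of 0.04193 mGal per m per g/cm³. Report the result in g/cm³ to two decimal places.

2.38

0.2090 = 0.3086 − 0.04193 × ρ
ρ = (0.3086 − 0.2090) / 0.04193 = 2.38 g/cm³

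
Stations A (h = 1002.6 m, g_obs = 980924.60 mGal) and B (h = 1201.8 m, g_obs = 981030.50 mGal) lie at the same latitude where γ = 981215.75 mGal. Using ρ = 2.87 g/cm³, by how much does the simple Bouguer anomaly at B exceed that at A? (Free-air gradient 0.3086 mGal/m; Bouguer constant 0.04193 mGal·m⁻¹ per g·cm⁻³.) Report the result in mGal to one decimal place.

Δg_SB(A) = 980924.60 − 981215.75 + 0.3086×1002.6 − 0.04193×2.87×1002.6 = -102.40 mGal
Δg_SB(B) = 981030.50 − 981215.75 + 0.3086×1201.8 − 0.04193×2.87×1201.8 = 41.00 mGal
Difference = 41.00 − (-102.40) = 143.40 mGal

143.4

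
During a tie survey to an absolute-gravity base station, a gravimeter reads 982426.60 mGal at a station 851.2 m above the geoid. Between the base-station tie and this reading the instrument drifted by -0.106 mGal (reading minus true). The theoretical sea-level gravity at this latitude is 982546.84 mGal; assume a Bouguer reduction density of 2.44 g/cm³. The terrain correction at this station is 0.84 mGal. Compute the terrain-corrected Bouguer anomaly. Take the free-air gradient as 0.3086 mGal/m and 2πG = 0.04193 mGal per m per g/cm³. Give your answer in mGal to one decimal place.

56.3

Drift-corrected reading = 982426.60 − (-0.106) = 982426.706 mGal
Free-air correction = 0.3086 × 851.2 = 262.68 mGal
Free-air anomaly = 982426.706 − 982546.84 + (262.68) = 142.546 mGal
Bouguer slab correction = 0.04193 × 2.44 × 851.2 = 87.09 mGal
Simple Bouguer anomaly = 142.546 − (87.09) = 55.456 mGal
Complete Bouguer anomaly = 55.456 + 0.84 = 56.296 mGal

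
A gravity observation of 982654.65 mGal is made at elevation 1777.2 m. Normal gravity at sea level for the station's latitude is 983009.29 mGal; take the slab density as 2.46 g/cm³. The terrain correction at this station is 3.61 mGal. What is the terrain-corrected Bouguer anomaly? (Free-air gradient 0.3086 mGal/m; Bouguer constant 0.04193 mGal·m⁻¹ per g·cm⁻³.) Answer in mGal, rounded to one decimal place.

14.1

Free-air correction = 0.3086 × 1777.2 = 548.44 mGal
Free-air anomaly = 982654.65 − 983009.29 + (548.44) = 193.80 mGal
Bouguer slab correction = 0.04193 × 2.46 × 1777.2 = 183.31 mGal
Simple Bouguer anomaly = 193.80 − (183.31) = 10.49 mGal
Complete Bouguer anomaly = 10.49 + 3.61 = 14.10 mGal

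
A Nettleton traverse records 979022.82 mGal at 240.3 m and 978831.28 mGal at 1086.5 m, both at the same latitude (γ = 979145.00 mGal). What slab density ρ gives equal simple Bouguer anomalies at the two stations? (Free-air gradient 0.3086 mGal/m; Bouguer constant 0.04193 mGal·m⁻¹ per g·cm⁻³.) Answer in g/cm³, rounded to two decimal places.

Δg_obs = 978831.28 − 979022.82 = -191.54 mGal over Δh = 1086.5 − 240.3 = 846.2 m
Equal Bouguer anomalies ⇒ Δg_obs + (0.3086 − 0.04193ρ)·Δh = 0
0.3086 − 0.04193ρ = −Δg_obs/Δh = 0.22635
ρ = (0.3086 − 0.22635) / 0.04193 = 1.96 g/cm³

1.96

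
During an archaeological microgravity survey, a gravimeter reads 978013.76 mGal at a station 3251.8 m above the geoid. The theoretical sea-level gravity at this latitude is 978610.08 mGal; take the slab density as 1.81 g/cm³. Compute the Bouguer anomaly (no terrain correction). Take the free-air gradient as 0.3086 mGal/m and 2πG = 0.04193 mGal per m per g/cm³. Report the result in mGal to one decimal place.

160.4

Free-air correction = 0.3086 × 3251.8 = 1003.51 mGal
Free-air anomaly = 978013.76 − 978610.08 + (1003.51) = 407.19 mGal
Bouguer slab correction = 0.04193 × 1.81 × 3251.8 = 246.79 mGal
Simple Bouguer anomaly = 407.19 − (246.79) = 160.40 mGal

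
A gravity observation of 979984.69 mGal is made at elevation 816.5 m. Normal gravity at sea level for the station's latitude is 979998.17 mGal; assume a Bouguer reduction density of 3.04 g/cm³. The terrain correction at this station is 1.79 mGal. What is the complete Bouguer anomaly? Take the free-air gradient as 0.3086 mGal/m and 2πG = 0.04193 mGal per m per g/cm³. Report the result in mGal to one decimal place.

136.2

Free-air correction = 0.3086 × 816.5 = 251.97 mGal
Free-air anomaly = 979984.69 − 979998.17 + (251.97) = 238.49 mGal
Bouguer slab correction = 0.04193 × 3.04 × 816.5 = 104.08 mGal
Simple Bouguer anomaly = 238.49 − (104.08) = 134.41 mGal
Complete Bouguer anomaly = 134.41 + 1.79 = 136.20 mGal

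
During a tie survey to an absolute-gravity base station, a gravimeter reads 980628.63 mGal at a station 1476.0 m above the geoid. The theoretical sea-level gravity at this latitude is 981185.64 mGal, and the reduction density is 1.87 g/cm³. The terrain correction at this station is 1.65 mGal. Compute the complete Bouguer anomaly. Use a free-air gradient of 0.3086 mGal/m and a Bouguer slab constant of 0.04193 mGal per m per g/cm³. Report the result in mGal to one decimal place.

-215.6

Free-air correction = 0.3086 × 1476.0 = 455.49 mGal
Free-air anomaly = 980628.63 − 981185.64 + (455.49) = -101.52 mGal
Bouguer slab correction = 0.04193 × 1.87 × 1476.0 = 115.73 mGal
Simple Bouguer anomaly = -101.52 − (115.73) = -217.25 mGal
Complete Bouguer anomaly = -217.25 + 1.65 = -215.60 mGal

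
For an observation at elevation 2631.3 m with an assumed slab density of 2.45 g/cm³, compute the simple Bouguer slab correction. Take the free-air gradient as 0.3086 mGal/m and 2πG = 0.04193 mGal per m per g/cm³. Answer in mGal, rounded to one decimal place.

Bouguer slab correction = 0.04193 × 2.45 × 2631.3 = 270.3 mGal

270.3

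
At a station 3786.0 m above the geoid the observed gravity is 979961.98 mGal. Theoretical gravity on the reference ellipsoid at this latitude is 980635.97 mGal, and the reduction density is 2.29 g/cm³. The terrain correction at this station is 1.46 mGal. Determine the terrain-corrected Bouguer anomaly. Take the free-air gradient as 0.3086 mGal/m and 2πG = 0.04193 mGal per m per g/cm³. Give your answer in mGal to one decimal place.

132.3

Free-air correction = 0.3086 × 3786.0 = 1168.36 mGal
Free-air anomaly = 979961.98 − 980635.97 + (1168.36) = 494.37 mGal
Bouguer slab correction = 0.04193 × 2.29 × 3786.0 = 363.53 mGal
Simple Bouguer anomaly = 494.37 − (363.53) = 130.84 mGal
Complete Bouguer anomaly = 130.84 + 1.46 = 132.30 mGal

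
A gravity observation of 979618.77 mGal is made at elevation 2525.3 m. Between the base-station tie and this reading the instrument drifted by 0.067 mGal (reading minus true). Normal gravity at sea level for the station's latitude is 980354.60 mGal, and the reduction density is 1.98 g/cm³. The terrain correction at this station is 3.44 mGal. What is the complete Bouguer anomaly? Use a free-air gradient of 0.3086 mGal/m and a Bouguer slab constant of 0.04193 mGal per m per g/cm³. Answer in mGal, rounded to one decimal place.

-162.8

Drift-corrected reading = 979618.77 − (0.067) = 979618.703 mGal
Free-air correction = 0.3086 × 2525.3 = 779.31 mGal
Free-air anomaly = 979618.703 − 980354.60 + (779.31) = 43.413 mGal
Bouguer slab correction = 0.04193 × 1.98 × 2525.3 = 209.65 mGal
Simple Bouguer anomaly = 43.413 − (209.65) = -166.237 mGal
Complete Bouguer anomaly = -166.237 + 3.44 = -162.797 mGal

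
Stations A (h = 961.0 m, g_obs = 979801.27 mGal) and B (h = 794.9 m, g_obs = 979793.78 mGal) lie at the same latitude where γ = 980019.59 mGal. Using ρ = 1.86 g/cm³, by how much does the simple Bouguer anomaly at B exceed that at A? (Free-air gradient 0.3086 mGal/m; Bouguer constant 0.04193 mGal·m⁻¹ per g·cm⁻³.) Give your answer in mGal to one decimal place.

Δg_SB(A) = 979801.27 − 980019.59 + 0.3086×961.0 − 0.04193×1.86×961.0 = 3.30 mGal
Δg_SB(B) = 979793.78 − 980019.59 + 0.3086×794.9 − 0.04193×1.86×794.9 = -42.50 mGal
Difference = -42.50 − (3.30) = -45.80 mGal

-45.8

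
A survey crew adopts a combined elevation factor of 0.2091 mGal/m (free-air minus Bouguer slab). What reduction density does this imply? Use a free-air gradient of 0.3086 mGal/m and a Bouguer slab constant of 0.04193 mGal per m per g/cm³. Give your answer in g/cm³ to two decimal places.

2.37

0.2091 = 0.3086 − 0.04193 × ρ
ρ = (0.3086 − 0.2091) / 0.04193 = 2.37 g/cm³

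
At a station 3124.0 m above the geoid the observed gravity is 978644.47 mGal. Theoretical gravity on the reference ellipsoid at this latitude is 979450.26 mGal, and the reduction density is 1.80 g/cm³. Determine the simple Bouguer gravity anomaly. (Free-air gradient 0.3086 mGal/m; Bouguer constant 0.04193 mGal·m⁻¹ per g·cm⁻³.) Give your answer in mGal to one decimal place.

-77.5

Free-air correction = 0.3086 × 3124.0 = 964.07 mGal
Free-air anomaly = 978644.47 − 979450.26 + (964.07) = 158.28 mGal
Bouguer slab correction = 0.04193 × 1.80 × 3124.0 = 235.78 mGal
Simple Bouguer anomaly = 158.28 − (235.78) = -77.50 mGal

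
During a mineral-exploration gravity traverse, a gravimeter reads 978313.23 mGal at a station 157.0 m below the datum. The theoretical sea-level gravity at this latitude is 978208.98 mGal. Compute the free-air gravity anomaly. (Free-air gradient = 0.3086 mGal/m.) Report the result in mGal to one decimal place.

Free-air correction = 0.3086 × -157.0 = -48.45 mGal
Free-air anomaly = 978313.23 − 978208.98 + (-48.45) = 55.80 mGal

55.8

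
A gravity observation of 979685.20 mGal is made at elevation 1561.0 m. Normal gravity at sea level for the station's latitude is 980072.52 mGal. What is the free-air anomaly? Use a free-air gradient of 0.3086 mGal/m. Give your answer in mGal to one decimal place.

Free-air correction = 0.3086 × 1561.0 = 481.72 mGal
Free-air anomaly = 979685.20 − 980072.52 + (481.72) = 94.40 mGal

94.4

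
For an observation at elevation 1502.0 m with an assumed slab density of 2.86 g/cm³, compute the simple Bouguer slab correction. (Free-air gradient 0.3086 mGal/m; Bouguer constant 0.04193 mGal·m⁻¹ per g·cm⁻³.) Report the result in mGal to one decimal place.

Bouguer slab correction = 0.04193 × 2.86 × 1502.0 = 180.1 mGal

180.1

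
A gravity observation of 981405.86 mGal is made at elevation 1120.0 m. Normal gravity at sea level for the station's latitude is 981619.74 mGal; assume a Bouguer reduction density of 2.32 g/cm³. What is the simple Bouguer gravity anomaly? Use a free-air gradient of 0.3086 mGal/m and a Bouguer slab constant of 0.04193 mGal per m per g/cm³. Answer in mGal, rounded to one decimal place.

22.8

Free-air correction = 0.3086 × 1120.0 = 345.63 mGal
Free-air anomaly = 981405.86 − 981619.74 + (345.63) = 131.75 mGal
Bouguer slab correction = 0.04193 × 2.32 × 1120.0 = 108.95 mGal
Simple Bouguer anomaly = 131.75 − (108.95) = 22.80 mGal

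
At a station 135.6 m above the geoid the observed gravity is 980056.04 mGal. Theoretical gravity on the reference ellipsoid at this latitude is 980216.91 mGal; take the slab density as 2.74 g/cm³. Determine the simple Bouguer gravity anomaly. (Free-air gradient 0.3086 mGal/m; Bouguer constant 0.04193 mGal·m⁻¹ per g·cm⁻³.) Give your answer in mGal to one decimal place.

Free-air correction = 0.3086 × 135.6 = 41.85 mGal
Free-air anomaly = 980056.04 − 980216.91 + (41.85) = -119.02 mGal
Bouguer slab correction = 0.04193 × 2.74 × 135.6 = 15.58 mGal
Simple Bouguer anomaly = -119.02 − (15.58) = -134.60 mGal

-134.6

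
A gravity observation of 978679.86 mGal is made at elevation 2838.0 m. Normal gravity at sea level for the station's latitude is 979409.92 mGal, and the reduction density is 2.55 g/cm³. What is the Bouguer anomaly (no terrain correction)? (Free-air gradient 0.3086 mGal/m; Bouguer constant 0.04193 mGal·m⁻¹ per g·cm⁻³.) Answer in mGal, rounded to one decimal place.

Free-air correction = 0.3086 × 2838.0 = 875.81 mGal
Free-air anomaly = 978679.86 − 979409.92 + (875.81) = 145.75 mGal
Bouguer slab correction = 0.04193 × 2.55 × 2838.0 = 303.44 mGal
Simple Bouguer anomaly = 145.75 − (303.44) = -157.69 mGal

-157.7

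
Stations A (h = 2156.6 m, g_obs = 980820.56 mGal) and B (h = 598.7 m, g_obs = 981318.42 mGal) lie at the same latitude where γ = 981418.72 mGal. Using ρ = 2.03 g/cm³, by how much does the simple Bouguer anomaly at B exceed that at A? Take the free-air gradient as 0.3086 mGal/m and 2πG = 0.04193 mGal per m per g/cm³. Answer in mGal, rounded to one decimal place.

Δg_SB(A) = 980820.56 − 981418.72 + 0.3086×2156.6 − 0.04193×2.03×2156.6 = -116.20 mGal
Δg_SB(B) = 981318.42 − 981418.72 + 0.3086×598.7 − 0.04193×2.03×598.7 = 33.50 mGal
Difference = 33.50 − (-116.20) = 149.70 mGal

149.7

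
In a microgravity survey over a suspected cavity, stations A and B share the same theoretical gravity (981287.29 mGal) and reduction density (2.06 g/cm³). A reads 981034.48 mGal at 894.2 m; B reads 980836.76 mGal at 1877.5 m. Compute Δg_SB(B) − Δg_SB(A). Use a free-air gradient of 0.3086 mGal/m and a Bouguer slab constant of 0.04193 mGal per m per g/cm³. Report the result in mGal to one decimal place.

20.8

Δg_SB(A) = 981034.48 − 981287.29 + 0.3086×894.2 − 0.04193×2.06×894.2 = -54.10 mGal
Δg_SB(B) = 980836.76 − 981287.29 + 0.3086×1877.5 − 0.04193×2.06×1877.5 = -33.30 mGal
Difference = -33.30 − (-54.10) = 20.80 mGal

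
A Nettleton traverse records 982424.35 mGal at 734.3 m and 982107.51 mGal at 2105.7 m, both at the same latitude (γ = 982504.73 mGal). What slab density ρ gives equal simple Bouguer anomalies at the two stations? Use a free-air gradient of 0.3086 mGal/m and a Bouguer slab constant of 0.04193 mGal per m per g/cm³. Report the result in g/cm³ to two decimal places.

Δg_obs = 982107.51 − 982424.35 = -316.84 mGal over Δh = 2105.7 − 734.3 = 1371.4 m
Equal Bouguer anomalies ⇒ Δg_obs + (0.3086 − 0.04193ρ)·Δh = 0
0.3086 − 0.04193ρ = −Δg_obs/Δh = 0.23103
ρ = (0.3086 − 0.23103) / 0.04193 = 1.85 g/cm³

1.85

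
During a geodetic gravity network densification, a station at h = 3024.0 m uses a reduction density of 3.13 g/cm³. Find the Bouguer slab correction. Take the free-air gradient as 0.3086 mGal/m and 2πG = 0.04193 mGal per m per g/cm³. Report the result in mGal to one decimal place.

396.9

Bouguer slab correction = 0.04193 × 3.13 × 3024.0 = 396.9 mGal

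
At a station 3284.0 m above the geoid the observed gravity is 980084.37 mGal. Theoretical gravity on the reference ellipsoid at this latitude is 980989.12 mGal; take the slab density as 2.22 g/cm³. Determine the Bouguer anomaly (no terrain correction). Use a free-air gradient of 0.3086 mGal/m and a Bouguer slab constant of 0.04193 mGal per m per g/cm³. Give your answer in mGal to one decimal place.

Free-air correction = 0.3086 × 3284.0 = 1013.44 mGal
Free-air anomaly = 980084.37 − 980989.12 + (1013.44) = 108.69 mGal
Bouguer slab correction = 0.04193 × 2.22 × 3284.0 = 305.69 mGal
Simple Bouguer anomaly = 108.69 − (305.69) = -197.00 mGal

-197.0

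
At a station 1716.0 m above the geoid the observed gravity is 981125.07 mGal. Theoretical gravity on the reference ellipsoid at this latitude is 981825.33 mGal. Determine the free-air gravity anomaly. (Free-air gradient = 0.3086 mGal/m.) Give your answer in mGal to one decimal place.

Free-air correction = 0.3086 × 1716.0 = 529.56 mGal
Free-air anomaly = 981125.07 − 981825.33 + (529.56) = -170.70 mGal

-170.7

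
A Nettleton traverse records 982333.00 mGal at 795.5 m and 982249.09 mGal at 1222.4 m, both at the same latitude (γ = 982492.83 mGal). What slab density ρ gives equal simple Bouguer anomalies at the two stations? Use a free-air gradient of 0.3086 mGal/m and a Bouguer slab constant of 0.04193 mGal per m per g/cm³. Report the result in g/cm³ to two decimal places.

2.67

Δg_obs = 982249.09 − 982333.00 = -83.91 mGal over Δh = 1222.4 − 795.5 = 426.9 m
Equal Bouguer anomalies ⇒ Δg_obs + (0.3086 − 0.04193ρ)·Δh = 0
0.3086 − 0.04193ρ = −Δg_obs/Δh = 0.19656
ρ = (0.3086 − 0.19656) / 0.04193 = 2.67 g/cm³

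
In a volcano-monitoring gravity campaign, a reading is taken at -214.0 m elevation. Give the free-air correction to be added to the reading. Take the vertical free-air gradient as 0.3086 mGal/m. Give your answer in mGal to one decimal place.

-66.0

Free-air correction = 0.3086 × -214.0 = -66.0 mGal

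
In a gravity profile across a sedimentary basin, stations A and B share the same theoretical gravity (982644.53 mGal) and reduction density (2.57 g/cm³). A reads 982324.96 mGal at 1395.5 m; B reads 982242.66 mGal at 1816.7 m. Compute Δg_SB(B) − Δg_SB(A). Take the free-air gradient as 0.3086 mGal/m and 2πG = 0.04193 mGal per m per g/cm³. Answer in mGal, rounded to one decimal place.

2.3

Δg_SB(A) = 982324.96 − 982644.53 + 0.3086×1395.5 − 0.04193×2.57×1395.5 = -39.30 mGal
Δg_SB(B) = 982242.66 − 982644.53 + 0.3086×1816.7 − 0.04193×2.57×1816.7 = -37.00 mGal
Difference = -37.00 − (-39.30) = 2.30 mGal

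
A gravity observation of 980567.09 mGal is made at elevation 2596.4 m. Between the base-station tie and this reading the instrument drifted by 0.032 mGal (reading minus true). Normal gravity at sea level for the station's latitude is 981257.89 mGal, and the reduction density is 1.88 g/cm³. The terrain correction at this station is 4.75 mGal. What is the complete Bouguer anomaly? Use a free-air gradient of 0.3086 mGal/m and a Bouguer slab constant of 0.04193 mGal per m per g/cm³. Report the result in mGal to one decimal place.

Drift-corrected reading = 980567.09 − (0.032) = 980567.058 mGal
Free-air correction = 0.3086 × 2596.4 = 801.25 mGal
Free-air anomaly = 980567.058 − 981257.89 + (801.25) = 110.418 mGal
Bouguer slab correction = 0.04193 × 1.88 × 2596.4 = 204.67 mGal
Simple Bouguer anomaly = 110.418 − (204.67) = -94.252 mGal
Complete Bouguer anomaly = -94.252 + 4.75 = -89.502 mGal

-89.5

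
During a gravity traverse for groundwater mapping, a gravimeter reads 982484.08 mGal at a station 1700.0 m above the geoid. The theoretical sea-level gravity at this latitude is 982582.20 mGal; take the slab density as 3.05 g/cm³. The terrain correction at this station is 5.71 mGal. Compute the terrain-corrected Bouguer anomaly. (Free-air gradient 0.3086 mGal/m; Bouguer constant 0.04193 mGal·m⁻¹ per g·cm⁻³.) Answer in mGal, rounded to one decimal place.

Free-air correction = 0.3086 × 1700.0 = 524.62 mGal
Free-air anomaly = 982484.08 − 982582.20 + (524.62) = 426.50 mGal
Bouguer slab correction = 0.04193 × 3.05 × 1700.0 = 217.41 mGal
Simple Bouguer anomaly = 426.50 − (217.41) = 209.09 mGal
Complete Bouguer anomaly = 209.09 + 5.71 = 214.80 mGal

214.8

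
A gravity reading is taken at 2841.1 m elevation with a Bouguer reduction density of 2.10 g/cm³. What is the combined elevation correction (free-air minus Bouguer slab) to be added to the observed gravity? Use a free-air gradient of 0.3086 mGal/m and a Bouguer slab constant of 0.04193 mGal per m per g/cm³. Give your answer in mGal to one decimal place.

Combined gradient = 0.3086 − 0.04193 × 2.10 = 0.2205470 mGal/m
Combined elevation correction = 0.2205470 × 2841.1 = 626.6 mGal

626.6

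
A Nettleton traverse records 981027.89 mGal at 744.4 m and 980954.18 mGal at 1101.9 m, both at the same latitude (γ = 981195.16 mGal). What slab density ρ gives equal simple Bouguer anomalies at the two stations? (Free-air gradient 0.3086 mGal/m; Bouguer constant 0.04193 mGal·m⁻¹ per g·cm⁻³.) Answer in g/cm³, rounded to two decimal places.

2.44

Δg_obs = 980954.18 − 981027.89 = -73.71 mGal over Δh = 1101.9 − 744.4 = 357.5 m
Equal Bouguer anomalies ⇒ Δg_obs + (0.3086 − 0.04193ρ)·Δh = 0
0.3086 − 0.04193ρ = −Δg_obs/Δh = 0.20618
ρ = (0.3086 − 0.20618) / 0.04193 = 2.44 g/cm³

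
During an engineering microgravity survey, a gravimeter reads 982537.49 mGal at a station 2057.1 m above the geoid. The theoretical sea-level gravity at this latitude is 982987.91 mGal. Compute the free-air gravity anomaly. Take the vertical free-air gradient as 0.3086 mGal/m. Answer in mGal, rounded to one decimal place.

Free-air correction = 0.3086 × 2057.1 = 634.82 mGal
Free-air anomaly = 982537.49 − 982987.91 + (634.82) = 184.40 mGal

184.4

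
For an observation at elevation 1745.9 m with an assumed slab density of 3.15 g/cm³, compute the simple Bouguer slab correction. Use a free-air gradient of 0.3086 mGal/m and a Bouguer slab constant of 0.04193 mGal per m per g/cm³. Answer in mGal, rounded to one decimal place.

Bouguer slab correction = 0.04193 × 3.15 × 1745.9 = 230.6 mGal

230.6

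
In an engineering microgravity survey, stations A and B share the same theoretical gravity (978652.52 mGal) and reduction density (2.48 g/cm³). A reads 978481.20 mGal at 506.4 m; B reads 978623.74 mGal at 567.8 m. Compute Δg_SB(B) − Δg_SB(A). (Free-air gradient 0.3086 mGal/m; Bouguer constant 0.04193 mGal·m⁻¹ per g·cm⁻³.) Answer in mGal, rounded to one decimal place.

Δg_SB(A) = 978481.20 − 978652.52 + 0.3086×506.4 − 0.04193×2.48×506.4 = -67.70 mGal
Δg_SB(B) = 978623.74 − 978652.52 + 0.3086×567.8 − 0.04193×2.48×567.8 = 87.40 mGal
Difference = 87.40 − (-67.70) = 155.10 mGal

155.1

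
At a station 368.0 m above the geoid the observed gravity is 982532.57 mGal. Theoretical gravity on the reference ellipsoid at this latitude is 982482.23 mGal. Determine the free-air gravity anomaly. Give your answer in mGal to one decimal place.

163.9

Free-air correction = 0.3086 × 368.0 = 113.56 mGal
Free-air anomaly = 982532.57 − 982482.23 + (113.56) = 163.90 mGal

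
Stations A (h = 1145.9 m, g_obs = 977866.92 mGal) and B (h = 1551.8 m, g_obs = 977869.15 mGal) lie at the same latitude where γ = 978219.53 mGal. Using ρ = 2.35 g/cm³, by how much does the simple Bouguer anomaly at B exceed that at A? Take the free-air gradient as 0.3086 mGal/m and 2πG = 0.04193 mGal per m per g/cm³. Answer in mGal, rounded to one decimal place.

Δg_SB(A) = 977866.92 − 978219.53 + 0.3086×1145.9 − 0.04193×2.35×1145.9 = -111.90 mGal
Δg_SB(B) = 977869.15 − 978219.53 + 0.3086×1551.8 − 0.04193×2.35×1551.8 = -24.40 mGal
Difference = -24.40 − (-111.90) = 87.50 mGal

87.5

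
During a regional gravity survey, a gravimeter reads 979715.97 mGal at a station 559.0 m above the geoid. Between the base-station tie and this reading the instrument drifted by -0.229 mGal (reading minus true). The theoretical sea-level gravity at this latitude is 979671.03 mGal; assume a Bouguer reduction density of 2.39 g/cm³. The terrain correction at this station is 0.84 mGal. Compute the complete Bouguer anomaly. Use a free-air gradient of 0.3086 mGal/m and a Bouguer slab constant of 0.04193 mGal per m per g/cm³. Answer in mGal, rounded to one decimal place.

Drift-corrected reading = 979715.97 − (-0.229) = 979716.199 mGal
Free-air correction = 0.3086 × 559.0 = 172.51 mGal
Free-air anomaly = 979716.199 − 979671.03 + (172.51) = 217.679 mGal
Bouguer slab correction = 0.04193 × 2.39 × 559.0 = 56.02 mGal
Simple Bouguer anomaly = 217.679 − (56.02) = 161.659 mGal
Complete Bouguer anomaly = 161.659 + 0.84 = 162.499 mGal

162.5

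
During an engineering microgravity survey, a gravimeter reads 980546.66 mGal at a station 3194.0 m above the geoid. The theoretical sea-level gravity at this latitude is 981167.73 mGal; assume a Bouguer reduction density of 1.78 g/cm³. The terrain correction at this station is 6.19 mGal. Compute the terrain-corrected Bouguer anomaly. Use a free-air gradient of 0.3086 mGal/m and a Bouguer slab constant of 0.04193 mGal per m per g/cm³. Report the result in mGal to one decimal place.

Free-air correction = 0.3086 × 3194.0 = 985.67 mGal
Free-air anomaly = 980546.66 − 981167.73 + (985.67) = 364.60 mGal
Bouguer slab correction = 0.04193 × 1.78 × 3194.0 = 238.39 mGal
Simple Bouguer anomaly = 364.60 − (238.39) = 126.21 mGal
Complete Bouguer anomaly = 126.21 + 6.19 = 132.40 mGal

132.4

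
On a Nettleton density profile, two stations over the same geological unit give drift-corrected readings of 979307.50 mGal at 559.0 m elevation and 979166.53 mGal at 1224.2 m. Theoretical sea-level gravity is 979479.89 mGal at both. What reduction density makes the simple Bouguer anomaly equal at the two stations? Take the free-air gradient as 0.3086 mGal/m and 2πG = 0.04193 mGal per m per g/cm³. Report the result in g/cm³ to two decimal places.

2.31

Δg_obs = 979166.53 − 979307.50 = -140.97 mGal over Δh = 1224.2 − 559.0 = 665.2 m
Equal Bouguer anomalies ⇒ Δg_obs + (0.3086 − 0.04193ρ)·Δh = 0
0.3086 − 0.04193ρ = −Δg_obs/Δh = 0.21192
ρ = (0.3086 − 0.21192) / 0.04193 = 2.31 g/cm³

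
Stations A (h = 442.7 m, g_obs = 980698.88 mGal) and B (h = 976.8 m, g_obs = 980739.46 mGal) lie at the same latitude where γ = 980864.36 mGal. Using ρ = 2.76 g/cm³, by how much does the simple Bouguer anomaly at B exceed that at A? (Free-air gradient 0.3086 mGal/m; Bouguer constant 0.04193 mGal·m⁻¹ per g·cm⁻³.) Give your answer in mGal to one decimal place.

Δg_SB(A) = 980698.88 − 980864.36 + 0.3086×442.7 − 0.04193×2.76×442.7 = -80.10 mGal
Δg_SB(B) = 980739.46 − 980864.36 + 0.3086×976.8 − 0.04193×2.76×976.8 = 63.50 mGal
Difference = 63.50 − (-80.10) = 143.60 mGal

143.6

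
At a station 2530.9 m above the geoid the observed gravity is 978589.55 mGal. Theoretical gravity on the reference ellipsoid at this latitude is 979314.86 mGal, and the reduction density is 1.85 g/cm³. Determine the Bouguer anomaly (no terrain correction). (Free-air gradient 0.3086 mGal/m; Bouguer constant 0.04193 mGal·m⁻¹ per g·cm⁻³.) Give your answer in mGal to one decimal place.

Free-air correction = 0.3086 × 2530.9 = 781.04 mGal
Free-air anomaly = 978589.55 − 979314.86 + (781.04) = 55.73 mGal
Bouguer slab correction = 0.04193 × 1.85 × 2530.9 = 196.32 mGal
Simple Bouguer anomaly = 55.73 − (196.32) = -140.59 mGal

-140.6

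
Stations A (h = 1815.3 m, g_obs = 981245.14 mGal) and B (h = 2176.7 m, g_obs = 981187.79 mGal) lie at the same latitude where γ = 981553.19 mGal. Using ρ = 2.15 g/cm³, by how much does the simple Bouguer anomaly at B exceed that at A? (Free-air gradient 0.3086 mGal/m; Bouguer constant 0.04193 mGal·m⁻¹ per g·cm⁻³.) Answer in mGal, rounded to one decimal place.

Δg_SB(A) = 981245.14 − 981553.19 + 0.3086×1815.3 − 0.04193×2.15×1815.3 = 88.50 mGal
Δg_SB(B) = 981187.79 − 981553.19 + 0.3086×2176.7 − 0.04193×2.15×2176.7 = 110.10 mGal
Difference = 110.10 − (88.50) = 21.60 mGal

21.6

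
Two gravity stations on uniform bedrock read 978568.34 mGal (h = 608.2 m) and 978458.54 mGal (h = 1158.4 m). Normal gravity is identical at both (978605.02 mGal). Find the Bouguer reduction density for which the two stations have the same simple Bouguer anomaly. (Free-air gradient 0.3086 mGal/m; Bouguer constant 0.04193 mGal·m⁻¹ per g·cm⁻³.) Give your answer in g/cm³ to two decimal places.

2.60

Δg_obs = 978458.54 − 978568.34 = -109.80 mGal over Δh = 1158.4 − 608.2 = 550.2 m
Equal Bouguer anomalies ⇒ Δg_obs + (0.3086 − 0.04193ρ)·Δh = 0
0.3086 − 0.04193ρ = −Δg_obs/Δh = 0.19956
ρ = (0.3086 − 0.19956) / 0.04193 = 2.60 g/cm³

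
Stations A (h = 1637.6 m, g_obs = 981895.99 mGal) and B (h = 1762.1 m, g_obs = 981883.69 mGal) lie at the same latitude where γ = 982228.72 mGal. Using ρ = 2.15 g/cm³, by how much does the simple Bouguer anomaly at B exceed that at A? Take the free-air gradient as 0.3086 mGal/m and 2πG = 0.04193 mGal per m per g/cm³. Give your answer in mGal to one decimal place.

14.9

Δg_SB(A) = 981895.99 − 982228.72 + 0.3086×1637.6 − 0.04193×2.15×1637.6 = 25.00 mGal
Δg_SB(B) = 981883.69 − 982228.72 + 0.3086×1762.1 − 0.04193×2.15×1762.1 = 39.90 mGal
Difference = 39.90 − (25.00) = 14.90 mGal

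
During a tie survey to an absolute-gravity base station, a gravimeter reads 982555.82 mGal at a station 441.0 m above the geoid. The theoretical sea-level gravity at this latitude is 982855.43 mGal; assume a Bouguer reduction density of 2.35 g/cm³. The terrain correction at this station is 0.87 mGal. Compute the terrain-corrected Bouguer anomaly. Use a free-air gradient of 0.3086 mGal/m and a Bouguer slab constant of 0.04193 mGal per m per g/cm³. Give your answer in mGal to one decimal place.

-206.1

Free-air correction = 0.3086 × 441.0 = 136.09 mGal
Free-air anomaly = 982555.82 − 982855.43 + (136.09) = -163.52 mGal
Bouguer slab correction = 0.04193 × 2.35 × 441.0 = 43.45 mGal
Simple Bouguer anomaly = -163.52 − (43.45) = -206.97 mGal
Complete Bouguer anomaly = -206.97 + 0.87 = -206.10 mGal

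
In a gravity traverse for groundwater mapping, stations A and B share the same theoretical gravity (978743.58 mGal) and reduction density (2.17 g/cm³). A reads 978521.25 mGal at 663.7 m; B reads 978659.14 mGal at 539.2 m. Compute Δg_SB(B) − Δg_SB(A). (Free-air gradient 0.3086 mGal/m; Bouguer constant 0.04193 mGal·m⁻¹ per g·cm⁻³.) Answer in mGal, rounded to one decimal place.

110.8

Δg_SB(A) = 978521.25 − 978743.58 + 0.3086×663.7 − 0.04193×2.17×663.7 = -77.90 mGal
Δg_SB(B) = 978659.14 − 978743.58 + 0.3086×539.2 − 0.04193×2.17×539.2 = 32.90 mGal
Difference = 32.90 − (-77.90) = 110.80 mGal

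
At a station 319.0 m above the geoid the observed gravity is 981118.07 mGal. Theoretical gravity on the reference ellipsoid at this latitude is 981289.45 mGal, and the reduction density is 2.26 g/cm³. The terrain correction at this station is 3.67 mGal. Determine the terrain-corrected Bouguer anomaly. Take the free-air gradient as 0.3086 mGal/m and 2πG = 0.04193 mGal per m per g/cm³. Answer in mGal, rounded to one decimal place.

-99.5

Free-air correction = 0.3086 × 319.0 = 98.44 mGal
Free-air anomaly = 981118.07 − 981289.45 + (98.44) = -72.94 mGal
Bouguer slab correction = 0.04193 × 2.26 × 319.0 = 30.23 mGal
Simple Bouguer anomaly = -72.94 − (30.23) = -103.17 mGal
Complete Bouguer anomaly = -103.17 + 3.67 = -99.50 mGal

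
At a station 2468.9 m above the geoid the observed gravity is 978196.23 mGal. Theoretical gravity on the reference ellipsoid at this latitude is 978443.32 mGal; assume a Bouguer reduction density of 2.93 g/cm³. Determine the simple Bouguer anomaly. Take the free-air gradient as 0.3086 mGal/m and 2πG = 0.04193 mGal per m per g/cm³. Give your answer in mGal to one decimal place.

211.5

Free-air correction = 0.3086 × 2468.9 = 761.90 mGal
Free-air anomaly = 978196.23 − 978443.32 + (761.90) = 514.81 mGal
Bouguer slab correction = 0.04193 × 2.93 × 2468.9 = 303.32 mGal
Simple Bouguer anomaly = 514.81 − (303.32) = 211.49 mGal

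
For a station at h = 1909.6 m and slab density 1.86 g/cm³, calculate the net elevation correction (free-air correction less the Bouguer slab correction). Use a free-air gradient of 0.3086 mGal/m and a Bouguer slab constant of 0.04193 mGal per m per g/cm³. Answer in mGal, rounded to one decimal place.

440.4

Combined gradient = 0.3086 − 0.04193 × 1.86 = 0.2306102 mGal/m
Combined elevation correction = 0.2306102 × 1909.6 = 440.4 mGal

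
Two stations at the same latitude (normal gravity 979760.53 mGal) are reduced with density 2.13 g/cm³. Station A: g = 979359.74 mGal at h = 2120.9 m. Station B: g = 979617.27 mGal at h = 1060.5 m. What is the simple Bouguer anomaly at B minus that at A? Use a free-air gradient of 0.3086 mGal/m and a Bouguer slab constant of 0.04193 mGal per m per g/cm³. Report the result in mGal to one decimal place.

Δg_SB(A) = 979359.74 − 979760.53 + 0.3086×2120.9 − 0.04193×2.13×2120.9 = 64.30 mGal
Δg_SB(B) = 979617.27 − 979760.53 + 0.3086×1060.5 − 0.04193×2.13×1060.5 = 89.30 mGal
Difference = 89.30 − (64.30) = 25.00 mGal

25.0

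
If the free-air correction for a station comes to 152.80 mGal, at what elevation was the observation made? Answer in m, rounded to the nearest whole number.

495

h = 152.80 / 0.3086 = 495.14 m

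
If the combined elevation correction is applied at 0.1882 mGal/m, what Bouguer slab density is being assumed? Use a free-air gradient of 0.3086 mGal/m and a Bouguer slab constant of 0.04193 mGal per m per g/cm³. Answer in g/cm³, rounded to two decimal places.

0.1882 = 0.3086 − 0.04193 × ρ
ρ = (0.3086 − 0.1882) / 0.04193 = 2.87 g/cm³

2.87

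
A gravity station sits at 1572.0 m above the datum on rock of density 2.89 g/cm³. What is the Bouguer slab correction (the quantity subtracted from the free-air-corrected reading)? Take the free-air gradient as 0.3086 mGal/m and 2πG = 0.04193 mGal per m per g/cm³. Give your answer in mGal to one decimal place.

190.5

Bouguer slab correction = 0.04193 × 2.89 × 1572.0 = 190.5 mGal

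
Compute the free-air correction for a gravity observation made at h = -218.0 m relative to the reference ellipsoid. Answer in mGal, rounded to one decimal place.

Free-air correction = 0.3086 × -218.0 = -67.3 mGal

-67.3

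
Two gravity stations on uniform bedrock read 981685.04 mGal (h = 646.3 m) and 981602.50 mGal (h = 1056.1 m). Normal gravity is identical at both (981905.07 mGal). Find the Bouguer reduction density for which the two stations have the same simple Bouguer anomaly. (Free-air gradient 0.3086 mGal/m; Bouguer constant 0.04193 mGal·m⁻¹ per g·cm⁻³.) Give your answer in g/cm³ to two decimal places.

2.56

Δg_obs = 981602.50 − 981685.04 = -82.54 mGal over Δh = 1056.1 − 646.3 = 409.8 m
Equal Bouguer anomalies ⇒ Δg_obs + (0.3086 − 0.04193ρ)·Δh = 0
0.3086 − 0.04193ρ = −Δg_obs/Δh = 0.20142
ρ = (0.3086 − 0.20142) / 0.04193 = 2.56 g/cm³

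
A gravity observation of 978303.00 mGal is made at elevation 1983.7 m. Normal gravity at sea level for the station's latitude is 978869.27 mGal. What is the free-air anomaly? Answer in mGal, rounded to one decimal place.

45.9

Free-air correction = 0.3086 × 1983.7 = 612.17 mGal
Free-air anomaly = 978303.00 − 978869.27 + (612.17) = 45.90 mGal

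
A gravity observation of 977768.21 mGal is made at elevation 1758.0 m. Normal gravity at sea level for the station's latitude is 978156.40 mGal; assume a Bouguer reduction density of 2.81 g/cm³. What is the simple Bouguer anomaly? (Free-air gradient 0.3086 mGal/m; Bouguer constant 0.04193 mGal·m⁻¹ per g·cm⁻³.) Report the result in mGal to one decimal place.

-52.8

Free-air correction = 0.3086 × 1758.0 = 542.52 mGal
Free-air anomaly = 977768.21 − 978156.40 + (542.52) = 154.33 mGal
Bouguer slab correction = 0.04193 × 2.81 × 1758.0 = 207.13 mGal
Simple Bouguer anomaly = 154.33 − (207.13) = -52.80 mGal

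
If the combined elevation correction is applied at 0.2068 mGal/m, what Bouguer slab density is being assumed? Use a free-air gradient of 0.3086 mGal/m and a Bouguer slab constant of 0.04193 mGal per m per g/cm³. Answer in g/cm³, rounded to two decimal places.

0.2068 = 0.3086 − 0.04193 × ρ
ρ = (0.3086 − 0.2068) / 0.04193 = 2.43 g/cm³

2.43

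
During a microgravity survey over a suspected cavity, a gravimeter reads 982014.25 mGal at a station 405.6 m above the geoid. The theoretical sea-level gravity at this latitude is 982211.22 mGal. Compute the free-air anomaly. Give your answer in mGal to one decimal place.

Free-air correction = 0.3086 × 405.6 = 125.17 mGal
Free-air anomaly = 982014.25 − 982211.22 + (125.17) = -71.80 mGal

-71.8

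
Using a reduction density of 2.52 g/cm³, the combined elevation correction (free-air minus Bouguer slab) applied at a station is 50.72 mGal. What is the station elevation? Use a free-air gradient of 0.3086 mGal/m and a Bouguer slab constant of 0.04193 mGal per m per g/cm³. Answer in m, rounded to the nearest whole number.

Combined gradient = 0.3086 − 0.04193 × 2.52 = 0.2029364 mGal/m
h = 50.72 / 0.2029364 = 249.93 m

250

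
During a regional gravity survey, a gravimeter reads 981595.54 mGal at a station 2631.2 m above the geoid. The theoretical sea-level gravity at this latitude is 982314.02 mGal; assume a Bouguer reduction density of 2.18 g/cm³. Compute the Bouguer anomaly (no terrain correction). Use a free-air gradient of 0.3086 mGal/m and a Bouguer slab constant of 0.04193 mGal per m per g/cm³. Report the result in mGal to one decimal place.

Free-air correction = 0.3086 × 2631.2 = 811.99 mGal
Free-air anomaly = 981595.54 − 982314.02 + (811.99) = 93.51 mGal
Bouguer slab correction = 0.04193 × 2.18 × 2631.2 = 240.51 mGal
Simple Bouguer anomaly = 93.51 − (240.51) = -147.00 mGal

-147.0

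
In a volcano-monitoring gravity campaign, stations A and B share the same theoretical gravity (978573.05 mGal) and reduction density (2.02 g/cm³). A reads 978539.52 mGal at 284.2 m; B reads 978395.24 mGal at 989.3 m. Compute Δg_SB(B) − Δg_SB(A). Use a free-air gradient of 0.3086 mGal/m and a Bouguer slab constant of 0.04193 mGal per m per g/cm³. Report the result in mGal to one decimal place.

13.6

Δg_SB(A) = 978539.52 − 978573.05 + 0.3086×284.2 − 0.04193×2.02×284.2 = 30.10 mGal
Δg_SB(B) = 978395.24 − 978573.05 + 0.3086×989.3 − 0.04193×2.02×989.3 = 43.70 mGal
Difference = 43.70 − (30.10) = 13.60 mGal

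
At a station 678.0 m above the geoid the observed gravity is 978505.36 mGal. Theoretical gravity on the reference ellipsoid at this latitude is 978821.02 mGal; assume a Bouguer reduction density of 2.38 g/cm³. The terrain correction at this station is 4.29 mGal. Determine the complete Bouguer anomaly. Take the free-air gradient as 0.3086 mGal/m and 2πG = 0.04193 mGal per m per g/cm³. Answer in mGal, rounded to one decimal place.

-169.8

Free-air correction = 0.3086 × 678.0 = 209.23 mGal
Free-air anomaly = 978505.36 − 978821.02 + (209.23) = -106.43 mGal
Bouguer slab correction = 0.04193 × 2.38 × 678.0 = 67.66 mGal
Simple Bouguer anomaly = -106.43 − (67.66) = -174.09 mGal
Complete Bouguer anomaly = -174.09 + 4.29 = -169.80 mGal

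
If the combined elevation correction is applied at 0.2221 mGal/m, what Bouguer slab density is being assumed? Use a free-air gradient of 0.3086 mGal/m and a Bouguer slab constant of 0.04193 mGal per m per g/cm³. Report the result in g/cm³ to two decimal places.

2.06

0.2221 = 0.3086 − 0.04193 × ρ
ρ = (0.3086 − 0.2221) / 0.04193 = 2.06 g/cm³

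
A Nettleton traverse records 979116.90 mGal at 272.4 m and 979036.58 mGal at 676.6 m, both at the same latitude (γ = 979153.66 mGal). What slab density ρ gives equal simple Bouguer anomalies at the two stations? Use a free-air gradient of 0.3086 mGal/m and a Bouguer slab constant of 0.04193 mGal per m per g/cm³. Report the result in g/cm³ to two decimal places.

2.62

Δg_obs = 979036.58 − 979116.90 = -80.32 mGal over Δh = 676.6 − 272.4 = 404.2 m
Equal Bouguer anomalies ⇒ Δg_obs + (0.3086 − 0.04193ρ)·Δh = 0
0.3086 − 0.04193ρ = −Δg_obs/Δh = 0.19871
ρ = (0.3086 − 0.19871) / 0.04193 = 2.62 g/cm³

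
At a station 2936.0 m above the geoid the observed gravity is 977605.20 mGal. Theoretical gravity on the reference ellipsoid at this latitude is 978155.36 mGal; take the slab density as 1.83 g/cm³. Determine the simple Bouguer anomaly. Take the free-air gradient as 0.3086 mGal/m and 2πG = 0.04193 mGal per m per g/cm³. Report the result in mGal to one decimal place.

Free-air correction = 0.3086 × 2936.0 = 906.05 mGal
Free-air anomaly = 977605.20 − 978155.36 + (906.05) = 355.89 mGal
Bouguer slab correction = 0.04193 × 1.83 × 2936.0 = 225.28 mGal
Simple Bouguer anomaly = 355.89 − (225.28) = 130.61 mGal

130.6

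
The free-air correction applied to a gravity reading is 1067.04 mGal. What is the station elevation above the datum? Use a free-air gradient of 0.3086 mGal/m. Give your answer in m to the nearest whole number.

h = 1067.04 / 0.3086 = 3457.68 m

3458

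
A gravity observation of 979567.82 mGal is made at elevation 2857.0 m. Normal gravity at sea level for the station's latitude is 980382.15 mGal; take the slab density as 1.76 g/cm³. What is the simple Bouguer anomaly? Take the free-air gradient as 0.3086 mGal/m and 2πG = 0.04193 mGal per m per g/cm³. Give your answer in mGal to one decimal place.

Free-air correction = 0.3086 × 2857.0 = 881.67 mGal
Free-air anomaly = 979567.82 − 980382.15 + (881.67) = 67.34 mGal
Bouguer slab correction = 0.04193 × 1.76 × 2857.0 = 210.84 mGal
Simple Bouguer anomaly = 67.34 − (210.84) = -143.50 mGal

-143.5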